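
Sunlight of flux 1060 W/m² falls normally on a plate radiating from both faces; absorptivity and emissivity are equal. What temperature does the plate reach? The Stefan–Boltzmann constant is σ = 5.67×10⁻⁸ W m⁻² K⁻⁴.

Absorbed flux αS = emitted flux 2εσT⁴ per unit area; with α = ε this gives T = (S/2σ)^(1/4).
T = (1060 / (2 × 5.67×10⁻⁸))^(1/4) = (9.35×10^9)^(1/4).
T = 311 K.

T ≈ 311 K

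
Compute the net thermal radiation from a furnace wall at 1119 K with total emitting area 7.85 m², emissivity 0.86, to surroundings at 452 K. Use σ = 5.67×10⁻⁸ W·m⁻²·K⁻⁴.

Q = εσA(T⁴ − T_s⁴). T⁴ − T_s⁴ = (1119)⁴ − (452)⁴ = 1.57×10^12 − 4.17×10^10 = 1.53×10^12 K⁴.
Q = 0.86 × 5.67×10⁻⁸ × 7.85 × 1.53×10^12 = 5.84×10^5 W.

Q ≈ 5.84×10^5 W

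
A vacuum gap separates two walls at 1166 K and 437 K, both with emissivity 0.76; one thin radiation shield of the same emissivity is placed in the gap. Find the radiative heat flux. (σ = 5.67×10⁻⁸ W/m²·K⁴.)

Each of the 2 gaps contributes resistance (2/ε − 1) = 2/0.76 − 1 = 1.632; total = 3.263.
q = σ(T₁⁴ − T₂⁴) / 3.263 = 5.67×10⁻⁸ × 1.81×10^12 / 3.263 = 31500 W/m².

q ≈ 31500 W/m²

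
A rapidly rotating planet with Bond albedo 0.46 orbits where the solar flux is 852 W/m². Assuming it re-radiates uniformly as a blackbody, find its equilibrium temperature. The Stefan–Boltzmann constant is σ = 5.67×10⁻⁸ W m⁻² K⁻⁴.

T ≈ 212 K

Power absorbed = (1−a)S·πR²; power emitted = 4πR²σT⁴. Equating and cancelling πR²:
T = ((1−a)S / 4σ)^(1/4) = (460 / (4 × 5.67×10⁻⁸))^(1/4) = (2.03×10^9)^(1/4).
T = 212 K.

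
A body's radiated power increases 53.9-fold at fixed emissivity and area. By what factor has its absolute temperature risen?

P ∝ T⁴ ⇒ T ∝ P^(1/4), so T scales by (53.9)^(1/4) = 2.71.

factor ≈ 2.71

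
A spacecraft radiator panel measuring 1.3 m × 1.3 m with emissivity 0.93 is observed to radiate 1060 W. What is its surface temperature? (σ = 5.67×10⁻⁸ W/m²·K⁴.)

A = 1.3 × 1.3 = 1.69 m².
From P = εσAT⁴, T = (P / εσA)^(1/4) = (1060 / (0.93 × 5.67×10⁻⁸ × 1.69))^(1/4).
T = (1.19×10^10)^(1/4) = 330 K.

T ≈ 330 K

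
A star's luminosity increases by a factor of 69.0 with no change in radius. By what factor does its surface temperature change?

factor ≈ 2.88

P ∝ T⁴ ⇒ T ∝ P^(1/4), so T scales by (69.0)^(1/4) = 2.88.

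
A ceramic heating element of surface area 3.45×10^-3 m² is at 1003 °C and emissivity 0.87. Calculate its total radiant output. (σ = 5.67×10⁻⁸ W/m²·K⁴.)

P ≈ 451 W

1003 °C = 1276 K.
P = εσAT⁴ = 0.87 × 5.67×10⁻⁸ × 3.45×10^-3 × (1276)⁴ = 0.87 × 5.67×10⁻⁸ × 3.45×10^-3 × 2.65×10^12.
P = 451 W.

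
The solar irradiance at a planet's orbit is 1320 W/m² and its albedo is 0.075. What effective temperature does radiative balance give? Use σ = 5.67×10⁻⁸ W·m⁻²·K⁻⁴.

T ≈ 271 K

Power absorbed = (1−a)S·πR²; power emitted = 4πR²σT⁴. Equating and cancelling πR²:
T = ((1−a)S / 4σ)^(1/4) = (1220 / (4 × 5.67×10⁻⁸))^(1/4) = (5.38×10^9)^(1/4).
T = 271 K.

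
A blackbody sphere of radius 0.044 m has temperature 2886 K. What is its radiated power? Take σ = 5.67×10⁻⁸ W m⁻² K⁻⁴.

A = 4πr² = 4π × (0.044)² = 0.0243 m².
P = σAT⁴ = 5.67×10⁻⁸ × 0.0243 × (2886)⁴ = 5.67×10⁻⁸ × 0.0243 × 6.94×10^13.
P = 95700 W.

P ≈ 95700 W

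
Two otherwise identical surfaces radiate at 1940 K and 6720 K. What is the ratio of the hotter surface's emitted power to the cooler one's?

ratio ≈ 144

P ∝ T⁴, so the ratio is (6720/1940)⁴ = (3.464)⁴ = 144.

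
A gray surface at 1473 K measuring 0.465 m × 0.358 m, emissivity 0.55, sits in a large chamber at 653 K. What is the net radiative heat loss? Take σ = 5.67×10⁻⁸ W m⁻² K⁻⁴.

A = 0.465 × 0.358 = 0.166 m².
Q = εσA(T⁴ − T_s⁴). T⁴ − T_s⁴ = (1473)⁴ − (653)⁴ = 4.71×10^12 − 1.82×10^11 = 4.53×10^12 K⁴.
Q = 0.55 × 5.67×10⁻⁸ × 0.166 × 4.53×10^12 = 23500 W.

Q ≈ 23500 W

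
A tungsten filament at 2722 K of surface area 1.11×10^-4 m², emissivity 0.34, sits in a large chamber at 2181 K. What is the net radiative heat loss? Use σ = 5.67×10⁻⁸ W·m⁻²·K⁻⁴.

Q = εσA(T⁴ − T_s⁴). T⁴ − T_s⁴ = (2722)⁴ − (2181)⁴ = 5.49×10^13 − 2.26×10^13 = 3.23×10^13 K⁴.
Q = 0.34 × 5.67×10⁻⁸ × 1.11×10^-4 × 3.23×10^13 = 69.1 W.

Q ≈ 69.1 W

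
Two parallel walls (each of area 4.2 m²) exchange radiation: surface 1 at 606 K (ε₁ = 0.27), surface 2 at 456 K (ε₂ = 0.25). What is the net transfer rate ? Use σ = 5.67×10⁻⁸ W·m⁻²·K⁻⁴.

For two large parallel gray plates, q = σ(T₁⁴ − T₂⁴) / (1/ε₁ + 1/ε₂ − 1).
1/ε₁ + 1/ε₂ − 1 = 1/0.27 + 1/0.25 − 1 = 6.704.
T₁⁴ − T₂⁴ = 1.35×10^11 − 4.32×10^10 = 9.16×10^10 K⁴.
q = 5.67×10⁻⁸ × 9.16×10^10 / 6.704 = 775 W/m².
Q = q·A = 775 × 4.2 = 3250 W.

Q ≈ 3250 W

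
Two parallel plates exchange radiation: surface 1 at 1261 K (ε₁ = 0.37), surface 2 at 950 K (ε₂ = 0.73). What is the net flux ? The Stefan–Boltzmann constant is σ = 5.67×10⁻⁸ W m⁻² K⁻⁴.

q ≈ 31600 W/m²

For two large parallel gray plates, q = σ(T₁⁴ − T₂⁴) / (1/ε₁ + 1/ε₂ − 1).
1/ε₁ + 1/ε₂ − 1 = 1/0.37 + 1/0.73 − 1 = 3.073.
T₁⁴ − T₂⁴ = 2.53×10^12 − 8.15×10^11 = 1.71×10^12 K⁴.
q = 5.67×10⁻⁸ × 1.71×10^12 / 3.073 = 31600 W/m².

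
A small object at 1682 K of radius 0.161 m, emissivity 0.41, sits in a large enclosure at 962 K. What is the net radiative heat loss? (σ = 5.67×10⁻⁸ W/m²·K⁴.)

A = 4πr² = 4π × (0.161)² = 0.326 m².
Q = εσA(T⁴ − T_s⁴). T⁴ − T_s⁴ = (1682)⁴ − (962)⁴ = 8.00×10^12 − 8.56×10^11 = 7.15×10^12 K⁴.
Q = 0.41 × 5.67×10⁻⁸ × 0.326 × 7.15×10^12 = 54100 W.

Q ≈ 54100 W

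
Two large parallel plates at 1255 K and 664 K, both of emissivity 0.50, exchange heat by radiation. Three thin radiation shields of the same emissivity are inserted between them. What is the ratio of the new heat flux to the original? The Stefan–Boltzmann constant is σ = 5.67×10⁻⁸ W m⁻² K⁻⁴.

With N identical shields there are N+1 = 4 gaps in series, each with the same radiative resistance, so the flux falls to 1/(N+1) of its unshielded value.

ratio ≈ 0.250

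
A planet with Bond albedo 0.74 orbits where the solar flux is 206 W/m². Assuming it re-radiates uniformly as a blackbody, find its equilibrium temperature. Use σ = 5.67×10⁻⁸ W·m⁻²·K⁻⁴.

Power absorbed = (1−a)S·πR²; power emitted = 4πR²σT⁴. Equating and cancelling πR²:
T = ((1−a)S / 4σ)^(1/4) = (53.6 / (4 × 5.67×10⁻⁸))^(1/4) = (2.36×10^8)^(1/4).
T = 124 K.

T ≈ 124 K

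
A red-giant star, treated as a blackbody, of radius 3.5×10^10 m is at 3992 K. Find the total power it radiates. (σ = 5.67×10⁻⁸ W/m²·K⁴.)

A = 4πr² = 4π × (3.5×10^10)² = 1.54×10^22 m².
P = σAT⁴ = 5.67×10⁻⁸ × 1.54×10^22 × (3992)⁴ = 5.67×10⁻⁸ × 1.54×10^22 × 2.54×10^14.
P = 2.22×10^29 W.

P ≈ 2.22×10^29 W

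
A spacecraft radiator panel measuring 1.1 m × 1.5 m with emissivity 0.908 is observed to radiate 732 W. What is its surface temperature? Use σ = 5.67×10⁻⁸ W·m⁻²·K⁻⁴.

T ≈ 305 K

A = 1.1 × 1.5 = 1.65 m².
From P = εσAT⁴, T = (P / εσA)^(1/4) = (732 / (0.908 × 5.67×10⁻⁸ × 1.65))^(1/4).
T = (8.62×10^9)^(1/4) = 305 K.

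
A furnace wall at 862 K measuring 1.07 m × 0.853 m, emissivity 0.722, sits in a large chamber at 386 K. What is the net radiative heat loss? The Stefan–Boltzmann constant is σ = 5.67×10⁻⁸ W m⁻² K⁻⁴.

Q ≈ 19800 W

A = 1.07 × 0.853 = 0.913 m².
Q = εσA(T⁴ − T_s⁴). T⁴ − T_s⁴ = (862)⁴ − (386)⁴ = 5.52×10^11 − 2.22×10^10 = 5.30×10^11 K⁴.
Q = 0.722 × 5.67×10⁻⁸ × 0.913 × 5.30×10^11 = 19800 W.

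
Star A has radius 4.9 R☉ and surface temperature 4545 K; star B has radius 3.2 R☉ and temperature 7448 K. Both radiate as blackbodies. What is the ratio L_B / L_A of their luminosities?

L = 4πR²σT⁴ ∝ R²T⁴, so L_B/L_A = (3.2/4.9)² × (7448/4545)⁴ = 0.426 × 7.21 = 3.08.

L_B/L_A ≈ 3.08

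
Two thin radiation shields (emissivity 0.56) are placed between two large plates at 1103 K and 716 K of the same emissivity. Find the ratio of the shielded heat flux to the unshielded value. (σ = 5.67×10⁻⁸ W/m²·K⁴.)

With N identical shields there are N+1 = 3 gaps in series, each with the same radiative resistance, so the flux falls to 1/(N+1) of its unshielded value.

ratio ≈ 0.333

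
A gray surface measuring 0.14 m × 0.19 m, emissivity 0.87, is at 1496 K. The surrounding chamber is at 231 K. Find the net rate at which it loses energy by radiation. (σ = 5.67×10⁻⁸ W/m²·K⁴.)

A = 0.14 × 0.19 = 0.0266 m².
Q = εσA(T⁴ − T_s⁴). T⁴ − T_s⁴ = (1496)⁴ − (231)⁴ = 5.01×10^12 − 2.85×10^9 = 5.01×10^12 K⁴.
Q = 0.87 × 5.67×10⁻⁸ × 0.0266 × 5.01×10^12 = 6570 W.

Q ≈ 6570 W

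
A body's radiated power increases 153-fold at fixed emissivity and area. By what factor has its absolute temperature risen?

factor ≈ 3.52

P ∝ T⁴ ⇒ T ∝ P^(1/4), so T scales by (153)^(1/4) = 3.52.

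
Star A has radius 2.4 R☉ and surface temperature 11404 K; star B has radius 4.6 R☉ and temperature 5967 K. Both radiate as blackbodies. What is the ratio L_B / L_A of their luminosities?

L_B/L_A ≈ 0.275

L = 4πR²σT⁴ ∝ R²T⁴, so L_B/L_A = (4.6/2.4)² × (5967/11404)⁴ = 3.67 × 0.0750 = 0.275.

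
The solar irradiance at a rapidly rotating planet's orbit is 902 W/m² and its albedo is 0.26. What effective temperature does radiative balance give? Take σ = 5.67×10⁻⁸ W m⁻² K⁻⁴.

T ≈ 233 K

Power absorbed = (1−a)S·πR²; power emitted = 4πR²σT⁴. Equating and cancelling πR²:
T = ((1−a)S / 4σ)^(1/4) = (667 / (4 × 5.67×10⁻⁸))^(1/4) = (2.94×10^9)^(1/4).
T = 233 K.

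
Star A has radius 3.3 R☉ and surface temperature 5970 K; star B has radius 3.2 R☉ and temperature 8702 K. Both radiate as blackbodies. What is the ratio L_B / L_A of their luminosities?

L_B/L_A ≈ 4.24

L = 4πR²σT⁴ ∝ R²T⁴, so L_B/L_A = (3.2/3.3)² × (8702/5970)⁴ = 0.940 × 4.51 = 4.24.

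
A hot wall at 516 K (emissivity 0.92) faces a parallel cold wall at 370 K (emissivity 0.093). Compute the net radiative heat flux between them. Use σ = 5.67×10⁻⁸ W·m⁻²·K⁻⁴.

For two large parallel gray plates, q = σ(T₁⁴ − T₂⁴) / (1/ε₁ + 1/ε₂ − 1).
1/ε₁ + 1/ε₂ − 1 = 1/0.92 + 1/0.093 − 1 = 10.84.
T₁⁴ − T₂⁴ = 7.09×10^10 − 1.87×10^10 = 5.22×10^10 K⁴.
q = 5.67×10⁻⁸ × 5.22×10^10 / 10.84 = 273 W/m².

q ≈ 273 W/m²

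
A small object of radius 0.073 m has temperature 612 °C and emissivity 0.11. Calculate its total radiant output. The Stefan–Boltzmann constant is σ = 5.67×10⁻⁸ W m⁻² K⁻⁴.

P ≈ 256 W

A = 4πr² = 4π × (0.073)² = 0.0670 m².
612 °C = 885 K.
Stefan–Boltzmann: P = εσAT⁴ = 0.11 × 5.67×10⁻⁸ × 0.0670 × (885)⁴ = 0.11 × 5.67×10⁻⁸ × 0.0670 × 6.13×10^11.
P = 256 W.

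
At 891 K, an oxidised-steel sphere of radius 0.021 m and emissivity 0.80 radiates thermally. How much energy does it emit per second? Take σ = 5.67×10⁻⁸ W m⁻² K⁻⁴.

P ≈ 158 W

A = 4πr² = 4π × (0.021)² = 5.54×10^-3 m².
P = εσAT⁴ = 0.80 × 5.67×10⁻⁸ × 5.54×10^-3 × (891)⁴ = 0.80 × 5.67×10⁻⁸ × 5.54×10^-3 × 6.30×10^11.
P = 158 W.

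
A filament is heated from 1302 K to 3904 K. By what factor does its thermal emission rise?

P ∝ T⁴, so the ratio is (3904/1302)⁴ = (2.998)⁴ = 80.8.

ratio ≈ 80.8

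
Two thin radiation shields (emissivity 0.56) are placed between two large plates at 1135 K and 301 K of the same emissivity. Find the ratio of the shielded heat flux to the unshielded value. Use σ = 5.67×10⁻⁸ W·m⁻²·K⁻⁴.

With N identical shields there are N+1 = 3 gaps in series, each with the same radiative resistance, so the flux falls to 1/(N+1) of its unshielded value.

ratio ≈ 0.333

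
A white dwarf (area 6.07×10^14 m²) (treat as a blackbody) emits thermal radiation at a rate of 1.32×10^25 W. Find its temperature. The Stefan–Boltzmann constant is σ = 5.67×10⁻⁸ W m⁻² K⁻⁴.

From P = σAT⁴, T = (P / σA)^(1/4) = (1.32×10^25 / (5.67×10⁻⁸ × 6.07×10^14))^(1/4).
T = (3.84×10^17)^(1/4) = 24900 K.

T ≈ 24900 K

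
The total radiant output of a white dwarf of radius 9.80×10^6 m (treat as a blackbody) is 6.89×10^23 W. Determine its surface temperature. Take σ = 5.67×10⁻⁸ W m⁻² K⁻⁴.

T ≈ 10000 K

A = 4πr² = 4π × (9.80×10^6)² = 1.21×10^15 m².
From P = σAT⁴, T = (P / σA)^(1/4) = (6.89×10^23 / (5.67×10⁻⁸ × 1.21×10^15))^(1/4).
T = (1.01×10^16)^(1/4) = 10000 K.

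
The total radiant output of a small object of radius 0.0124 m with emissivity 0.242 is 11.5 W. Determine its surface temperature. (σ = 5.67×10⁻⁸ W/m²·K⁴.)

A = 4πr² = 4π × (0.0124)² = 1.93×10^-3 m².
From P = εσAT⁴, T = (P / εσA)^(1/4) = (11.5 / (0.242 × 5.67×10⁻⁸ × 1.93×10^-3))^(1/4).
T = (4.34×10^11)^(1/4) = 812 K.

T ≈ 812 K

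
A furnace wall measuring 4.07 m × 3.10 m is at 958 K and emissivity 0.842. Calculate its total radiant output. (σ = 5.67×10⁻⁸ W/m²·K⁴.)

P ≈ 5.07×10^5 W

A = 4.07 × 3.10 = 12.6 m².
Stefan–Boltzmann: P = εσAT⁴ = 0.842 × 5.67×10⁻⁸ × 12.6 × (958)⁴ = 0.842 × 5.67×10⁻⁸ × 12.6 × 8.42×10^11.
P = 5.07×10^5 W.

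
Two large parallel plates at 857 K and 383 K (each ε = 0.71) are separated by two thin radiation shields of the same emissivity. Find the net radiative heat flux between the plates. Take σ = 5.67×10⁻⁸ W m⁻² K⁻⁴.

Each of the 3 gaps contributes resistance (2/ε − 1) = 2/0.71 − 1 = 1.817; total = 5.451.
q = σ(T₁⁴ − T₂⁴) / 5.451 = 5.67×10⁻⁸ × 5.18×10^11 / 5.451 = 5390 W/m².

q ≈ 5390 W/m²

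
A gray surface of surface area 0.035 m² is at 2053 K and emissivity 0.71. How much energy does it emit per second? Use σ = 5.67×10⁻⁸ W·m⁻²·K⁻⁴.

P ≈ 25000 W

P = εσAT⁴ = 0.71 × 5.67×10⁻⁸ × 0.0350 × (2053)⁴ = 0.71 × 5.67×10⁻⁸ × 0.0350 × 1.78×10^13.
P = 25000 W.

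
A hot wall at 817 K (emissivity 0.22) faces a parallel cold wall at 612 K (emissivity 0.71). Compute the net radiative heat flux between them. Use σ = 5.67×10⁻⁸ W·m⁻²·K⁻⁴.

q ≈ 3490 W/m²

For two large parallel gray plates, q = σ(T₁⁴ − T₂⁴) / (1/ε₁ + 1/ε₂ − 1).
1/ε₁ + 1/ε₂ − 1 = 1/0.22 + 1/0.71 − 1 = 4.954.
T₁⁴ − T₂⁴ = 4.46×10^11 − 1.40×10^11 = 3.05×10^11 K⁴.
q = 5.67×10⁻⁸ × 3.05×10^11 / 4.954 = 3490 W/m².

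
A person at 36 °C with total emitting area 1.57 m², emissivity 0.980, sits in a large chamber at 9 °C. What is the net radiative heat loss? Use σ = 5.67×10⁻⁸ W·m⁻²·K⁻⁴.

Convert: 36 °C = 309 K; 9 °C = 282 K.
Q = εσA(T⁴ − T_s⁴). T⁴ − T_s⁴ = (309)⁴ − (282)⁴ = 9.12×10^9 − 6.32×10^9 = 2.79×10^9 K⁴.
Q = 0.980 × 5.67×10⁻⁸ × 1.57 × 2.79×10^9 = 244 W.

Q ≈ 244 W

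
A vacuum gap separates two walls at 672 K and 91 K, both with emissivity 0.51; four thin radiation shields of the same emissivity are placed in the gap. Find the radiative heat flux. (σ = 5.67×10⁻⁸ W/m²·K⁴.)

Each of the 5 gaps contributes resistance (2/ε − 1) = 2/0.51 − 1 = 2.922; total = 14.61.
q = σ(T₁⁴ − T₂⁴) / 14.61 = 5.67×10⁻⁸ × 2.04×10^11 / 14.61 = 791 W/m².

q ≈ 791 W/m²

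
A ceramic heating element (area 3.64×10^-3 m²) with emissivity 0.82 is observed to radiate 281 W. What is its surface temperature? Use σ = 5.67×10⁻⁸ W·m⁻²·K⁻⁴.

T ≈ 1140 K

From P = εσAT⁴, T = (P / εσA)^(1/4) = (281 / (0.82 × 5.67×10⁻⁸ × 3.64×10^-3))^(1/4).
T = (1.66×10^12)^(1/4) = 1140 K.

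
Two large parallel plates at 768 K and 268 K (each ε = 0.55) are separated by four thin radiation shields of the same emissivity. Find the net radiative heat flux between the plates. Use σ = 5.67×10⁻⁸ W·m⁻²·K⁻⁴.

Each of the 5 gaps contributes resistance (2/ε − 1) = 2/0.55 − 1 = 2.636; total = 13.18.
q = σ(T₁⁴ − T₂⁴) / 13.18 = 5.67×10⁻⁸ × 3.43×10^11 / 13.18 = 1470 W/m².

q ≈ 1470 W/m²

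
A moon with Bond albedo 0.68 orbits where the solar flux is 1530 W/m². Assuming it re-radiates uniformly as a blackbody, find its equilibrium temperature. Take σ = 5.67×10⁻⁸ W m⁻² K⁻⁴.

Power absorbed = (1−a)S·πR²; power emitted = 4πR²σT⁴. Equating and cancelling πR²:
T = ((1−a)S / 4σ)^(1/4) = (490 / (4 × 5.67×10⁻⁸))^(1/4) = (2.16×10^9)^(1/4).
T = 216 K.

T ≈ 216 K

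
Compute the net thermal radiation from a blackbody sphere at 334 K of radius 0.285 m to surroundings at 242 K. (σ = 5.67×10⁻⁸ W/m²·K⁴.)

A = 4πr² = 4π × (0.285)² = 1.02 m².
Q = σA(T⁴ − T_s⁴). T⁴ − T_s⁴ = (334)⁴ − (242)⁴ = 1.24×10^10 − 3.43×10^9 = 9.01×10^9 K⁴.
Q = 5.67×10⁻⁸ × 1.02 × 9.01×10^9 = 522 W.

Q ≈ 522 W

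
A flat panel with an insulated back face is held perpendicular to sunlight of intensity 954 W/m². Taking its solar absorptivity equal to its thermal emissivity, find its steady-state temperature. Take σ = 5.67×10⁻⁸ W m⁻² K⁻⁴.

Absorbed flux αS = emitted flux εσT⁴ (one radiating face); with α = ε, T = (S/σ)^(1/4).
T = (954 / 5.67×10⁻⁸)^(1/4) = (1.68×10^10)^(1/4).
T = 360 K.

T ≈ 360 K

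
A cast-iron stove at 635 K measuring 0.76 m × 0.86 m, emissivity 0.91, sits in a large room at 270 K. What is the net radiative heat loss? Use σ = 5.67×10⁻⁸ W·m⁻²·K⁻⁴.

A = 0.76 × 0.86 = 0.654 m².
Q = εσA(T⁴ − T_s⁴). T⁴ − T_s⁴ = (635)⁴ − (270)⁴ = 1.63×10^11 − 5.31×10^9 = 1.57×10^11 K⁴.
Q = 0.91 × 5.67×10⁻⁸ × 0.654 × 1.57×10^11 = 5300 W.

Q ≈ 5300 W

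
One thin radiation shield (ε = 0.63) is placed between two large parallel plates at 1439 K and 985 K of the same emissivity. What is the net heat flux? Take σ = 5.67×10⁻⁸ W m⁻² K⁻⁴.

q ≈ 43600 W/m²

Each of the 2 gaps contributes resistance (2/ε − 1) = 2/0.63 − 1 = 2.175; total = 4.349.
q = σ(T₁⁴ − T₂⁴) / 4.349 = 5.67×10⁻⁸ × 3.35×10^12 / 4.349 = 43600 W/m².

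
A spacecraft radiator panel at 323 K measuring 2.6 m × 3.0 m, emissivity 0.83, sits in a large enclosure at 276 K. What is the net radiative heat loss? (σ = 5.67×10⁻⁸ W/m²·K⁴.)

Q ≈ 1870 W

A = 2.6 × 3.0 = 7.80 m².
Q = εσA(T⁴ − T_s⁴). T⁴ − T_s⁴ = (323)⁴ − (276)⁴ = 1.09×10^10 − 5.80×10^9 = 5.08×10^9 K⁴.
Q = 0.83 × 5.67×10⁻⁸ × 7.80 × 5.08×10^9 = 1870 W.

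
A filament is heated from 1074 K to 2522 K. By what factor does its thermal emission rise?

ratio ≈ 30.4

P ∝ T⁴, so the ratio is (2522/1074)⁴ = (2.348)⁴ = 30.4.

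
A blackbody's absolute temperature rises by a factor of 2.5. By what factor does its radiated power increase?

factor ≈ 39.1

P ∝ T⁴, so the power scales as (2.5)⁴ = 39.1.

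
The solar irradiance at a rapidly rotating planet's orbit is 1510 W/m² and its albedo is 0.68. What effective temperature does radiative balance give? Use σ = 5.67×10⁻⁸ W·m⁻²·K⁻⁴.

Power absorbed = (1−a)S·πR²; power emitted = 4πR²σT⁴. Equating and cancelling πR²:
T = ((1−a)S / 4σ)^(1/4) = (483 / (4 × 5.67×10⁻⁸))^(1/4) = (2.13×10^9)^(1/4).
T = 215 K.

T ≈ 215 K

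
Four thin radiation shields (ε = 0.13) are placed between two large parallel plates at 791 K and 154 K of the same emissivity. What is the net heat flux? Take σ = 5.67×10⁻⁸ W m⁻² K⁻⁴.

q ≈ 308 W/m²

Each of the 5 gaps contributes resistance (2/ε − 1) = 2/0.13 − 1 = 14.38; total = 71.92.
q = σ(T₁⁴ − T₂⁴) / 71.92 = 5.67×10⁻⁸ × 3.91×10^11 / 71.92 = 308 W/m².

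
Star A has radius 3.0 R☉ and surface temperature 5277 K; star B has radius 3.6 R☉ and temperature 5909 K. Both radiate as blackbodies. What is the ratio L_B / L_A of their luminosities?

L = 4πR²σT⁴ ∝ R²T⁴, so L_B/L_A = (3.6/3.0)² × (5909/5277)⁴ = 1.44 × 1.57 = 2.26.

L_B/L_A ≈ 2.26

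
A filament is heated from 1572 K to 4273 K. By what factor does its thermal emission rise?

P ∝ T⁴, so the ratio is (4273/1572)⁴ = (2.718)⁴ = 54.6.

ratio ≈ 54.6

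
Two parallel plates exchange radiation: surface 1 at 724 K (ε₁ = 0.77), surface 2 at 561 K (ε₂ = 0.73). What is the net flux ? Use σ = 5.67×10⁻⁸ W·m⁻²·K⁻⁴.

q ≈ 5970 W/m²

For two large parallel gray plates, q = σ(T₁⁴ − T₂⁴) / (1/ε₁ + 1/ε₂ − 1).
1/ε₁ + 1/ε₂ − 1 = 1/0.77 + 1/0.73 − 1 = 1.669.
T₁⁴ − T₂⁴ = 2.75×10^11 − 9.90×10^10 = 1.76×10^11 K⁴.
q = 5.67×10⁻⁸ × 1.76×10^11 / 1.669 = 5970 W/m².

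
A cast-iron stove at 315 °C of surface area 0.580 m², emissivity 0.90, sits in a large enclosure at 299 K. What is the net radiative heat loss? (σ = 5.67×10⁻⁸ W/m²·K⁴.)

Convert: 315 °C = 588 K.
Q = εσA(T⁴ − T_s⁴). T⁴ − T_s⁴ = (588)⁴ − (299)⁴ = 1.20×10^11 − 7.99×10^9 = 1.12×10^11 K⁴.
Q = 0.90 × 5.67×10⁻⁸ × 0.580 × 1.12×10^11 = 3300 W.

Q ≈ 3300 W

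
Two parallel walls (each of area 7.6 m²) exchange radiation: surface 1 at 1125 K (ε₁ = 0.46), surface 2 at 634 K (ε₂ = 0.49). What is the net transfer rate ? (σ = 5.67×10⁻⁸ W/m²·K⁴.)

Q ≈ 1.93×10^5 W

For two large parallel gray plates, q = σ(T₁⁴ − T₂⁴) / (1/ε₁ + 1/ε₂ − 1).
1/ε₁ + 1/ε₂ − 1 = 1/0.46 + 1/0.49 − 1 = 3.215.
T₁⁴ − T₂⁴ = 1.60×10^12 − 1.62×10^11 = 1.44×10^12 K⁴.
q = 5.67×10⁻⁸ × 1.44×10^12 / 3.215 = 25400 W/m².
Q = q·A = 25400 × 7.6 = 1.93×10^5 W.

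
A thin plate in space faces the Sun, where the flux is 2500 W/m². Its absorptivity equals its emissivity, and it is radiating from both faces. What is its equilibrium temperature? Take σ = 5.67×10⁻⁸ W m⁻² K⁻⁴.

T ≈ 385 K

Absorbed flux αS = emitted flux 2εσT⁴ per unit area; with α = ε this gives T = (S/2σ)^(1/4).
T = (2500 / (2 × 5.67×10⁻⁸))^(1/4) = (2.20×10^10)^(1/4).
T = 385 K.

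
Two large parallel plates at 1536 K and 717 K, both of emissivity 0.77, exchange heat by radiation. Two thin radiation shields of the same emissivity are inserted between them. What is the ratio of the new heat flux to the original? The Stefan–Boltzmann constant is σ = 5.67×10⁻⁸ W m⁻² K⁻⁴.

With N identical shields there are N+1 = 3 gaps in series, each with the same radiative resistance, so the flux falls to 1/(N+1) of its unshielded value.

ratio ≈ 0.333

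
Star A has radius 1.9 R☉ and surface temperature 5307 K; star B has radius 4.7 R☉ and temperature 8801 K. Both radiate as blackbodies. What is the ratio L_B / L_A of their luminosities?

L_B/L_A ≈ 46.3

L = 4πR²σT⁴ ∝ R²T⁴, so L_B/L_A = (4.7/1.9)² × (8801/5307)⁴ = 6.12 × 7.56 = 46.3.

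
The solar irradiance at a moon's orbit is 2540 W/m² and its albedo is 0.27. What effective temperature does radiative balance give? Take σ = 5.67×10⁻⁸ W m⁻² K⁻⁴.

Power absorbed = (1−a)S·πR²; power emitted = 4πR²σT⁴. Equating and cancelling πR²:
T = ((1−a)S / 4σ)^(1/4) = (1850 / (4 × 5.67×10⁻⁸))^(1/4) = (8.18×10^9)^(1/4).
T = 301 K.

T ≈ 301 K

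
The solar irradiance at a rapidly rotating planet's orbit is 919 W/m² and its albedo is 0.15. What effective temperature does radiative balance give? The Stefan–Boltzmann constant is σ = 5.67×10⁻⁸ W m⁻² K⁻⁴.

Power absorbed = (1−a)S·πR²; power emitted = 4πR²σT⁴. Equating and cancelling πR²:
T = ((1−a)S / 4σ)^(1/4) = (781 / (4 × 5.67×10⁻⁸))^(1/4) = (3.44×10^9)^(1/4).
T = 242 K.

T ≈ 242 K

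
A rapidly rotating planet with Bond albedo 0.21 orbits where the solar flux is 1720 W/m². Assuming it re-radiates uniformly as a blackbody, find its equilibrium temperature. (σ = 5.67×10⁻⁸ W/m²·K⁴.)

T ≈ 278 K

Power absorbed = (1−a)S·πR²; power emitted = 4πR²σT⁴. Equating and cancelling πR²:
T = ((1−a)S / 4σ)^(1/4) = (1360 / (4 × 5.67×10⁻⁸))^(1/4) = (5.99×10^9)^(1/4).
T = 278 K.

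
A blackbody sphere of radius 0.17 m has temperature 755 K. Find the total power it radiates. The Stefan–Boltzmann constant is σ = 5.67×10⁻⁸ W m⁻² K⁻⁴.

P ≈ 6690 W

A = 4πr² = 4π × (0.17)² = 0.363 m².
P = σAT⁴ = 5.67×10⁻⁸ × 0.363 × (755)⁴ = 5.67×10⁻⁸ × 0.363 × 3.25×10^11.
P = 6690 W.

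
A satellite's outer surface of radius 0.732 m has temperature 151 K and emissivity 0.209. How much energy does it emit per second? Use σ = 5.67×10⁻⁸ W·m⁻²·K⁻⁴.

P ≈ 41.5 W

A = 4πr² = 4π × (0.732)² = 6.73 m².
P = εσAT⁴ = 0.209 × 5.67×10⁻⁸ × 6.73 × (151)⁴ = 0.209 × 5.67×10⁻⁸ × 6.73 × 5.20×10^8.
P = 41.5 W.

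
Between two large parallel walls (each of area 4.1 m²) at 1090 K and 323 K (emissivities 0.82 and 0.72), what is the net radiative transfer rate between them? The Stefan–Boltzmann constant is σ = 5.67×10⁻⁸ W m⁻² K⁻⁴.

Q ≈ 2.02×10^5 W

For two large parallel gray plates, q = σ(T₁⁴ − T₂⁴) / (1/ε₁ + 1/ε₂ − 1).
1/ε₁ + 1/ε₂ − 1 = 1/0.82 + 1/0.72 − 1 = 1.608.
T₁⁴ − T₂⁴ = 1.41×10^12 − 1.09×10^10 = 1.40×10^12 K⁴.
q = 5.67×10⁻⁸ × 1.40×10^12 / 1.608 = 49400 W/m².
Q = q·A = 49400 × 4.1 = 2.02×10^5 W.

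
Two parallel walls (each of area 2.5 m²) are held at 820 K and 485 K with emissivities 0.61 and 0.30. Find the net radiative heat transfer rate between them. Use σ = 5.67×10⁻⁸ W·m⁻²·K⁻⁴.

Q ≈ 14200 W

For two large parallel gray plates, q = σ(T₁⁴ − T₂⁴) / (1/ε₁ + 1/ε₂ − 1).
1/ε₁ + 1/ε₂ − 1 = 1/0.61 + 1/0.30 − 1 = 3.973.
T₁⁴ − T₂⁴ = 4.52×10^11 − 5.53×10^10 = 3.97×10^11 K⁴.
q = 5.67×10⁻⁸ × 3.97×10^11 / 3.973 = 5660 W/m².
Q = q·A = 5660 × 2.5 = 14200 W.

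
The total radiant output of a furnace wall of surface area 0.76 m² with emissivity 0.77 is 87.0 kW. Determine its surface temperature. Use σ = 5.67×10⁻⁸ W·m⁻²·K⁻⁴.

T ≈ 1270 K

From P = εσAT⁴, T = (P / εσA)^(1/4) = (87000 / (0.77 × 5.67×10⁻⁸ × 0.760))^(1/4).
T = (2.62×10^12)^(1/4) = 1270 K.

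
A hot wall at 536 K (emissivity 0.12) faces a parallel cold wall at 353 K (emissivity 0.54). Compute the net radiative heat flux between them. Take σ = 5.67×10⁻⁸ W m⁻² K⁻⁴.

q ≈ 414 W/m²

For two large parallel gray plates, q = σ(T₁⁴ − T₂⁴) / (1/ε₁ + 1/ε₂ − 1).
1/ε₁ + 1/ε₂ − 1 = 1/0.12 + 1/0.54 − 1 = 9.185.
T₁⁴ − T₂⁴ = 8.25×10^10 − 1.55×10^10 = 6.70×10^10 K⁴.
q = 5.67×10⁻⁸ × 6.70×10^10 / 9.185 = 414 W/m².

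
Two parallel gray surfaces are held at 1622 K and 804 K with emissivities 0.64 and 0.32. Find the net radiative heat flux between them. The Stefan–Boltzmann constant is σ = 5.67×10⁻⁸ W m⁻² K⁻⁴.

q ≈ 1.00×10^5 W/m²

For two large parallel gray plates, q = σ(T₁⁴ − T₂⁴) / (1/ε₁ + 1/ε₂ − 1).
1/ε₁ + 1/ε₂ − 1 = 1/0.64 + 1/0.32 − 1 = 3.688.
T₁⁴ − T₂⁴ = 6.92×10^12 − 4.18×10^11 = 6.50×10^12 K⁴.
q = 5.67×10⁻⁸ × 6.50×10^12 / 3.688 = 1.00×10^5 W/m².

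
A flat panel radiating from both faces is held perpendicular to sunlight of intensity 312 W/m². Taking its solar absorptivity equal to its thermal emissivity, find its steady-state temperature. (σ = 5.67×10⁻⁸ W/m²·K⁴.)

T ≈ 229 K

Absorbed flux αS = emitted flux 2εσT⁴ per unit area; with α = ε this gives T = (S/2σ)^(1/4).
T = (312 / (2 × 5.67×10⁻⁸))^(1/4) = (2.75×10^9)^(1/4).
T = 229 K.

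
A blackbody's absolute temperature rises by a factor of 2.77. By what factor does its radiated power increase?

P ∝ T⁴, so the power scales as (2.77)⁴ = 58.9.

factor ≈ 58.9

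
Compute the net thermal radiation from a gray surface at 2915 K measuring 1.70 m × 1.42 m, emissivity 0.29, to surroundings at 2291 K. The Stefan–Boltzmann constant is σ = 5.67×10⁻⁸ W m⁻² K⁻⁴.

A = 1.70 × 1.42 = 2.41 m².
Q = εσA(T⁴ − T_s⁴). T⁴ − T_s⁴ = (2915)⁴ − (2291)⁴ = 7.22×10^13 − 2.75×10^13 = 4.47×10^13 K⁴.
Q = 0.29 × 5.67×10⁻⁸ × 2.41 × 4.47×10^13 = 1.77×10^6 W.

Q ≈ 1.77×10^6 W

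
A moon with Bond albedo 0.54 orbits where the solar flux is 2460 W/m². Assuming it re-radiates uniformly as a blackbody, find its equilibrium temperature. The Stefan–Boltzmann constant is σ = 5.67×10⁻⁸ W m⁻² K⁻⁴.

Power absorbed = (1−a)S·πR²; power emitted = 4πR²σT⁴. Equating and cancelling πR²:
T = ((1−a)S / 4σ)^(1/4) = (1130 / (4 × 5.67×10⁻⁸))^(1/4) = (4.99×10^9)^(1/4).
T = 266 K.

T ≈ 266 K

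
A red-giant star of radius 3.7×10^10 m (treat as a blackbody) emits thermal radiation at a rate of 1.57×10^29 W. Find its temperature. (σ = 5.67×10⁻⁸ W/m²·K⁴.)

T ≈ 3560 K

A = 4πr² = 4π × (3.7×10^10)² = 1.72×10^22 m².
From P = σAT⁴, T = (P / σA)^(1/4) = (1.57×10^29 / (5.67×10⁻⁸ × 1.72×10^22))^(1/4).
T = (1.61×10^14)^(1/4) = 3560 K.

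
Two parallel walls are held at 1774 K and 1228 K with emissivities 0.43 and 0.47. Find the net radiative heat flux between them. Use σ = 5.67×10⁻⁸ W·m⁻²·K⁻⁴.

q ≈ 1.25×10^5 W/m²

For two large parallel gray plates, q = σ(T₁⁴ − T₂⁴) / (1/ε₁ + 1/ε₂ − 1).
1/ε₁ + 1/ε₂ − 1 = 1/0.43 + 1/0.47 − 1 = 3.453.
T₁⁴ − T₂⁴ = 9.90×10^12 − 2.27×10^12 = 7.63×10^12 K⁴.
q = 5.67×10⁻⁸ × 7.63×10^12 / 3.453 = 1.25×10^5 W/m².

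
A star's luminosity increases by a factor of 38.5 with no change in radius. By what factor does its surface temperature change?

P ∝ T⁴ ⇒ T ∝ P^(1/4), so T scales by (38.5)^(1/4) = 2.49.

factor ≈ 2.49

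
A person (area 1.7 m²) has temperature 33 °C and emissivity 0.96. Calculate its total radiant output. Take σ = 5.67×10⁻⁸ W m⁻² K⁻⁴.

P ≈ 811 W

33 °C = 306 K.
P = εσAT⁴ = 0.96 × 5.67×10⁻⁸ × 1.70 × (306)⁴ = 0.96 × 5.67×10⁻⁸ × 1.70 × 8.77×10^9.
P = 811 W.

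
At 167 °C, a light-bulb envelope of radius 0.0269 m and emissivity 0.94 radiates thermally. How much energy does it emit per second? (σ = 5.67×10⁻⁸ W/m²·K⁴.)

P ≈ 18.2 W

A = 4πr² = 4π × (0.0269)² = 9.09×10^-3 m².
167 °C = 440 K.
P = εσAT⁴ = 0.94 × 5.67×10⁻⁸ × 9.09×10^-3 × (440)⁴ = 0.94 × 5.67×10⁻⁸ × 9.09×10^-3 × 3.75×10^10.
P = 18.2 W.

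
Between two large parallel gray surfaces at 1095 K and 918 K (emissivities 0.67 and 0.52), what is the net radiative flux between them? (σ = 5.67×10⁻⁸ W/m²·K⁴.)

For two large parallel gray plates, q = σ(T₁⁴ − T₂⁴) / (1/ε₁ + 1/ε₂ − 1).
1/ε₁ + 1/ε₂ − 1 = 1/0.67 + 1/0.52 − 1 = 2.416.
T₁⁴ − T₂⁴ = 1.44×10^12 − 7.10×10^11 = 7.27×10^11 K⁴.
q = 5.67×10⁻⁸ × 7.27×10^11 / 2.416 = 17100 W/m².

q ≈ 17100 W/m²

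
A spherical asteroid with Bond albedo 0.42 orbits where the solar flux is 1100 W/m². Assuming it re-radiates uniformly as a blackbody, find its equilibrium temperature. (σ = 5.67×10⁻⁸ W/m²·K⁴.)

T ≈ 230 K

Power absorbed = (1−a)S·πR²; power emitted = 4πR²σT⁴. Equating and cancelling πR²:
T = ((1−a)S / 4σ)^(1/4) = (638 / (4 × 5.67×10⁻⁸))^(1/4) = (2.81×10^9)^(1/4).
T = 230 K.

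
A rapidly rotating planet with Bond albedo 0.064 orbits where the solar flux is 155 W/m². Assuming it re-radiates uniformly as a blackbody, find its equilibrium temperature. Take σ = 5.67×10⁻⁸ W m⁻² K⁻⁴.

T ≈ 159 K

Power absorbed = (1−a)S·πR²; power emitted = 4πR²σT⁴. Equating and cancelling πR²:
T = ((1−a)S / 4σ)^(1/4) = (145 / (4 × 5.67×10⁻⁸))^(1/4) = (6.40×10^8)^(1/4).
T = 159 K.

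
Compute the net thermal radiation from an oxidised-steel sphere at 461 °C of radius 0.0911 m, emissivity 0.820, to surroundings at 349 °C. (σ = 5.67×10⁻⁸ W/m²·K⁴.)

Q ≈ 682 W

A = 4πr² = 4π × (0.0911)² = 0.104 m².
Convert: 461 °C = 734 K; 349 °C = 622 K.
Q = εσA(T⁴ − T_s⁴). T⁴ − T_s⁴ = (734)⁴ − (622)⁴ = 2.90×10^11 − 1.50×10^11 = 1.41×10^11 K⁴.
Q = 0.820 × 5.67×10⁻⁸ × 0.104 × 1.41×10^11 = 682 W.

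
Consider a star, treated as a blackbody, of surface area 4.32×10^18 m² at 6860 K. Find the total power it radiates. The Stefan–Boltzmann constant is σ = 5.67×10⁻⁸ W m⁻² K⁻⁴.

P = σAT⁴ = 5.67×10⁻⁸ × 4.32×10^18 × (6860)⁴ = 5.67×10⁻⁸ × 4.32×10^18 × 2.21×10^15.
P = 5.42×10^26 W.

P ≈ 5.42×10^26 W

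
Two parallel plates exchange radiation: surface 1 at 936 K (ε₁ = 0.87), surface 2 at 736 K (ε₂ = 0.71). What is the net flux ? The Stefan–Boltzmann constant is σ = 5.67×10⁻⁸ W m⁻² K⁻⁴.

q ≈ 17300 W/m²

For two large parallel gray plates, q = σ(T₁⁴ − T₂⁴) / (1/ε₁ + 1/ε₂ − 1).
1/ε₁ + 1/ε₂ − 1 = 1/0.87 + 1/0.71 − 1 = 1.558.
T₁⁴ − T₂⁴ = 7.68×10^11 − 2.93×10^11 = 4.74×10^11 K⁴.
q = 5.67×10⁻⁸ × 4.74×10^11 / 1.558 = 17300 W/m².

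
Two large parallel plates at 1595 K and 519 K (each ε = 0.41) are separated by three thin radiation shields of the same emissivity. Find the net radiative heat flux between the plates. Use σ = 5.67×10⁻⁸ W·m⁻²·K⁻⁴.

Each of the 4 gaps contributes resistance (2/ε − 1) = 2/0.41 − 1 = 3.878; total = 15.51.
q = σ(T₁⁴ − T₂⁴) / 15.51 = 5.67×10⁻⁸ × 6.40×10^12 / 15.51 = 23400 W/m².

q ≈ 23400 W/m²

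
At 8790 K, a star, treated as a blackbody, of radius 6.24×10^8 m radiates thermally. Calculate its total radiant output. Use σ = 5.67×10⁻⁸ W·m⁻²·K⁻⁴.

P ≈ 1.66×10^27 W

A = 4πr² = 4π × (6.24×10^8)² = 4.89×10^18 m².
P = σAT⁴ = 5.67×10⁻⁸ × 4.89×10^18 × (8790)⁴ = 5.67×10⁻⁸ × 4.89×10^18 × 5.97×10^15.
P = 1.66×10^27 W.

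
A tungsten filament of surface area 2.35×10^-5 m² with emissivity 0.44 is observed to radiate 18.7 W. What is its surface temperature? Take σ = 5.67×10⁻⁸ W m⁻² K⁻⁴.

From P = εσAT⁴, T = (P / εσA)^(1/4) = (18.7 / (0.44 × 5.67×10⁻⁸ × 2.35×10^-5))^(1/4).
T = (3.19×10^13)^(1/4) = 2380 K.

T ≈ 2380 K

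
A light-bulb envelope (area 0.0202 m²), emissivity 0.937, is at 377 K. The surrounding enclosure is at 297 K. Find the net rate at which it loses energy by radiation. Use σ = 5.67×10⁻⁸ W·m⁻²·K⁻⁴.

Q = εσA(T⁴ − T_s⁴). T⁴ − T_s⁴ = (377)⁴ − (297)⁴ = 2.02×10^10 − 7.78×10^9 = 1.24×10^10 K⁴.
Q = 0.937 × 5.67×10⁻⁸ × 0.0202 × 1.24×10^10 = 13.3 W.

Q ≈ 13.3 W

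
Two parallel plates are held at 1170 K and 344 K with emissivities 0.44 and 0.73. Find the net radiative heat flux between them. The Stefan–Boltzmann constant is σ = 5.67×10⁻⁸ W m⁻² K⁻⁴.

q ≈ 39900 W/m²

For two large parallel gray plates, q = σ(T₁⁴ − T₂⁴) / (1/ε₁ + 1/ε₂ − 1).
1/ε₁ + 1/ε₂ − 1 = 1/0.44 + 1/0.73 − 1 = 2.643.
T₁⁴ − T₂⁴ = 1.87×10^12 − 1.40×10^10 = 1.86×10^12 K⁴.
q = 5.67×10⁻⁸ × 1.86×10^12 / 2.643 = 39900 W/m².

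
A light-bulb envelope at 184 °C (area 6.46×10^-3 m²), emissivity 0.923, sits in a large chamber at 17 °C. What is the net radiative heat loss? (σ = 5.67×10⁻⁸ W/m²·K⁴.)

Convert: 184 °C = 457 K; 17 °C = 290 K.
Q = εσA(T⁴ − T_s⁴). T⁴ − T_s⁴ = (457)⁴ − (290)⁴ = 4.36×10^10 − 7.07×10^9 = 3.65×10^10 K⁴.
Q = 0.923 × 5.67×10⁻⁸ × 6.46×10^-3 × 3.65×10^10 = 12.4 W.

Q ≈ 12.4 W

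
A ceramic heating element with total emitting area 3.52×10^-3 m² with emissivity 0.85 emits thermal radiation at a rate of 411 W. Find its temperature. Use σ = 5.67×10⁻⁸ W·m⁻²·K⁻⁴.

T ≈ 1250 K

From P = εσAT⁴, T = (P / εσA)^(1/4) = (411 / (0.85 × 5.67×10⁻⁸ × 3.52×10^-3))^(1/4).
T = (2.42×10^12)^(1/4) = 1250 K.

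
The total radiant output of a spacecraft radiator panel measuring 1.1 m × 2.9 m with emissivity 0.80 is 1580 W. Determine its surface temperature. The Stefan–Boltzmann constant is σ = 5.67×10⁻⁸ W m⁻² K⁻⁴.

A = 1.1 × 2.9 = 3.19 m².
From P = εσAT⁴, T = (P / εσA)^(1/4) = (1580 / (0.80 × 5.67×10⁻⁸ × 3.19))^(1/4).
T = (1.09×10^10)^(1/4) = 323 K.

T ≈ 323 K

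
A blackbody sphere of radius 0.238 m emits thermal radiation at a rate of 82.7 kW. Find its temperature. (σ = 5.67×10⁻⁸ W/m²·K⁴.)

A = 4πr² = 4π × (0.238)² = 0.712 m².
From P = σAT⁴, T = (P / σA)^(1/4) = (82700 / (5.67×10⁻⁸ × 0.712))^(1/4).
T = (2.05×10^12)^(1/4) = 1200 K.

T ≈ 1200 K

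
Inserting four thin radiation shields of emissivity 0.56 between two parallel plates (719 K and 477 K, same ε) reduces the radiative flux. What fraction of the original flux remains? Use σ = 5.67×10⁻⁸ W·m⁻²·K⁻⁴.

ratio ≈ 0.200

With N identical shields there are N+1 = 5 gaps in series, each with the same radiative resistance, so the flux falls to 1/(N+1) of its unshielded value.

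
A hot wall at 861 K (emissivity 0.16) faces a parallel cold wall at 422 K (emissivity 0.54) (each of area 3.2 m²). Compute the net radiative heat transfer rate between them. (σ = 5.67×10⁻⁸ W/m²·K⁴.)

For two large parallel gray plates, q = σ(T₁⁴ − T₂⁴) / (1/ε₁ + 1/ε₂ − 1).
1/ε₁ + 1/ε₂ − 1 = 1/0.16 + 1/0.54 − 1 = 7.102.
T₁⁴ − T₂⁴ = 5.50×10^11 − 3.17×10^10 = 5.18×10^11 K⁴.
q = 5.67×10⁻⁸ × 5.18×10^11 / 7.102 = 4130 W/m².
Q = q·A = 4130 × 3.2 = 13200 W.

Q ≈ 13200 W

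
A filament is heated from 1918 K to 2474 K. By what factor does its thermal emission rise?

P ∝ T⁴, so the ratio is (2474/1918)⁴ = (1.290)⁴ = 2.77.

ratio ≈ 2.77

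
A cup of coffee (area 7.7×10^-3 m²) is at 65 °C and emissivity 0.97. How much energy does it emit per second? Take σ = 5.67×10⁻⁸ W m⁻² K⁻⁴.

65 °C = 338 K.
Stefan–Boltzmann: P = εσAT⁴ = 0.97 × 5.67×10⁻⁸ × 7.70×10^-3 × (338)⁴ = 0.97 × 5.67×10⁻⁸ × 7.70×10^-3 × 1.31×10^10.
P = 5.53 W.

P ≈ 5.53 W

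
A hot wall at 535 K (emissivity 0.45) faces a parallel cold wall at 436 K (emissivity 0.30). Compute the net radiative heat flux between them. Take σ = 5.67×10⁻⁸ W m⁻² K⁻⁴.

q ≈ 570 W/m²

For two large parallel gray plates, q = σ(T₁⁴ − T₂⁴) / (1/ε₁ + 1/ε₂ − 1).
1/ε₁ + 1/ε₂ − 1 = 1/0.45 + 1/0.30 − 1 = 4.556.
T₁⁴ − T₂⁴ = 8.19×10^10 − 3.61×10^10 = 4.58×10^10 K⁴.
q = 5.67×10⁻⁸ × 4.58×10^10 / 4.556 = 570 W/m².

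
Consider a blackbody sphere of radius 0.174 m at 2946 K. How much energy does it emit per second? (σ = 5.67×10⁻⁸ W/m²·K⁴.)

P ≈ 1.62×10^6 W

A = 4πr² = 4π × (0.174)² = 0.380 m².
P = σAT⁴ = 5.67×10⁻⁸ × 0.380 × (2946)⁴ = 5.67×10⁻⁸ × 0.380 × 7.53×10^13.
P = 1.62×10^6 W.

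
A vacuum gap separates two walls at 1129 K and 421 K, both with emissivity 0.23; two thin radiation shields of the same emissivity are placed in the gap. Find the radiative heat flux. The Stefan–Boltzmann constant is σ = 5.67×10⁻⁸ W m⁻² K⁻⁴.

q ≈ 3910 W/m²

Each of the 3 gaps contributes resistance (2/ε − 1) = 2/0.23 − 1 = 7.696; total = 23.09.
q = σ(T₁⁴ − T₂⁴) / 23.09 = 5.67×10⁻⁸ × 1.59×10^12 / 23.09 = 3910 W/m².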